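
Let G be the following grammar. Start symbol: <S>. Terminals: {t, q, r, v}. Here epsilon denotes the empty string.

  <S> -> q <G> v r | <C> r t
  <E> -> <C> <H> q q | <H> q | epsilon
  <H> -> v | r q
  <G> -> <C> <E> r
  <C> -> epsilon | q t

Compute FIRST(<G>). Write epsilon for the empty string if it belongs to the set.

{q, r, v}

FIRST(<H>) = {r, v}
FIRST(<C>) = {epsilon, q}
FIRST(<S>) = {q, r}  (via <C> r t)
FIRST(<E>) = {epsilon, q, r, v}  (via <C> <H> q q, <H> q)
FIRST(<G>) = {q, r, v}  (via <C> <E> r)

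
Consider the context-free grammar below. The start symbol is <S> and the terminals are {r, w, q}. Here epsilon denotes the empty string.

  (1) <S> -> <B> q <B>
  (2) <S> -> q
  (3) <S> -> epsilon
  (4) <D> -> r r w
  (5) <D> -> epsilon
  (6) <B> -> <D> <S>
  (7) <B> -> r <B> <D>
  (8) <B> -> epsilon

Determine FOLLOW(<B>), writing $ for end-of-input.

FIRST(<D>): from <D>->r r w we get {r}; from <D>->epsilon we get {epsilon}. So FIRST(<D>) = {epsilon, r}.
FIRST(<S>): from <S>-><B> q <B> we get {q, r}; from <S>->q we get {q}; from <S>->epsilon we get {epsilon}. So FIRST(<S>) = {epsilon, q, r}.
FIRST(<B>): from <B>-><D> <S> we get {epsilon, q, r}; from <B>->r <B> <D> we get {r}; from <B>->epsilon we get {epsilon}. So FIRST(<B>) = {epsilon, q, r}.
FOLLOW(<S>) includes $ since <S> is the start symbol.
FOLLOW(<S>): in <B>-><D> <S>, the suffix after <S> is empty, so FOLLOW(<S>) ⊇ FOLLOW(<B>) = {$, q, r}. Thus FOLLOW(<S>) = {$, q, r}.
FOLLOW(<B>): in <S>-><B> q <B> (occurrence 1), <B> is followed by q <B> with FIRST {q}; in <S>-><B> q <B> (occurrence 2), the suffix after <B> is empty, so FOLLOW(<B>) ⊇ FOLLOW(<S>) = {$, q, r}; in <B>->r <B> <D>, <B> is followed by <D> with FIRST {epsilon, r}; in <B>->r <B> <D>, the suffix after <B> is nullable (adds nothing new). Thus FOLLOW(<B>) = {$, q, r}.
FOLLOW(<D>): in <B>-><D> <S>, <D> is followed by <S> with FIRST {epsilon, q, r}; in <B>-><D> <S>, the suffix after <D> is nullable, so FOLLOW(<D>) ⊇ FOLLOW(<B>) = {$, q, r}; in <B>->r <B> <D>, the suffix after <D> is empty, so FOLLOW(<D>) ⊇ FOLLOW(<B>) = {$, q, r}. Thus FOLLOW(<D>) = {$, q, r}.

{$, q, r}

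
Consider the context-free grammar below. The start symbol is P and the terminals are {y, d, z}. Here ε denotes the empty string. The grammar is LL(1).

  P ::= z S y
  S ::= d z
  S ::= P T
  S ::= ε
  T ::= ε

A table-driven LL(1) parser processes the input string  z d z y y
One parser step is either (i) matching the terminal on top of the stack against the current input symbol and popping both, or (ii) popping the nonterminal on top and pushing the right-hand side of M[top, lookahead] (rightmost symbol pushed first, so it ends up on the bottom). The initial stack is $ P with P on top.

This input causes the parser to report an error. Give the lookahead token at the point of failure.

y

     Stack    Input        Action
  1  $ P      z d z y y $  expand P ::= z S y
  2  $ y S z  z d z y y $  match z
  3  $ y S    d z y y $    expand S ::= d z
  4  $ y z d  d z y y $    match d
  5  $ y z    z y y $      match z
  6  $ y      y y $        match y
  7  $        y $          error: stack empty but input remains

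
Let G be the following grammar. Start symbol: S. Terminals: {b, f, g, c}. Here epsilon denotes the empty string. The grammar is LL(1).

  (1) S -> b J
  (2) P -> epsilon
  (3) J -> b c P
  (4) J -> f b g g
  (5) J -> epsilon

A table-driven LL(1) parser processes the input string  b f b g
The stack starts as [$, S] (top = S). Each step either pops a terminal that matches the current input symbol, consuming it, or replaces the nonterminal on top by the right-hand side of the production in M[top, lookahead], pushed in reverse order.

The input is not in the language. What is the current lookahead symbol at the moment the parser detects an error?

$

step 1: stack=$ S  input=b f b g $  — expand S -> b J
step 2: stack=$ J b  input=b f b g $  — match b
step 3: stack=$ J  input=f b g $  — expand J -> f b g g
step 4: stack=$ g g b f  input=f b g $  — match f
step 5: stack=$ g g b  input=b g $  — match b
step 6: stack=$ g g  input=g $  — match g
step 7: stack=$ g  input=$  — error: top is terminal g but lookahead is $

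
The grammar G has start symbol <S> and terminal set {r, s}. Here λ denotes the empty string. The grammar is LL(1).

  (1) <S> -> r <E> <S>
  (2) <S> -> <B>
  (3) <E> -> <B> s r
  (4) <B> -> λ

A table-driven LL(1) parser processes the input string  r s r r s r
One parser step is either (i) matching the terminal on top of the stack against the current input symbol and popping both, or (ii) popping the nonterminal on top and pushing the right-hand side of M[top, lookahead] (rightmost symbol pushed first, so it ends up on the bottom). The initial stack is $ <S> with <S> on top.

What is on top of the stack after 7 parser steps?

     Stack          Input          Action
  1  $ <S>          r s r r s r $  expand <S> -> r <E> <S>
  2  $ <S> <E> r    r s r r s r $  match r
  3  $ <S> <E>      s r r s r $    expand <E> -> <B> s r
  4  $ <S> r s <B>  s r r s r $    expand <B> -> λ
  5  $ <S> r s      s r r s r $    match s
  6  $ <S> r        r r s r $      match r
  7  $ <S>          r s r $        expand <S> -> r <E> <S>
Stack after step 7: $ <S> <E> r (top = r).

r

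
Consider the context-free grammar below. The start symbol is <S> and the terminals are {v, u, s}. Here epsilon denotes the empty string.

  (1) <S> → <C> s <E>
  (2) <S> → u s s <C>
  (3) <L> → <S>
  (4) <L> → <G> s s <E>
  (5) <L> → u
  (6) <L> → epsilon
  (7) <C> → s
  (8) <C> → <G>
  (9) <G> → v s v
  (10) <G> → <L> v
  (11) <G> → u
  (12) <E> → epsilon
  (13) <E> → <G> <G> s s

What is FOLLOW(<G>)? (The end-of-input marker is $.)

{$, s, u, v}

FIRST(<S>): from <S>→<C> s <E> we get {s, u, v}; from <S>→u s s <C> we get {u}. So FIRST(<S>) = {s, u, v}.
FIRST(<L>): from <L>→<S> we get {s, u, v}; from <L>→<G> s s <E> we get {s, u, v}; from <L>→u we get {u}; from <L>→epsilon we get {epsilon}. So FIRST(<L>) = {epsilon, s, u, v}.
FIRST(<G>): from <G>→v s v we get {v}; from <G>→<L> v we get {s, u, v}; from <G>→u we get {u}. So FIRST(<G>) = {s, u, v}.
FIRST(<C>): from <C>→s we get {s}; from <C>→<G> we get {s, u, v}. So FIRST(<C>) = {s, u, v}.
FIRST(<E>): from <E>→epsilon we get {epsilon}; from <E>→<G> <G> s s we get {s, u, v}. So FIRST(<E>) = {epsilon, s, u, v}.
FOLLOW(<S>) includes $ since <S> is the start symbol.
FOLLOW(<L>): in <G>→<L> v, <L> is followed by v with FIRST {v}. Thus FOLLOW(<L>) = {v}.
FOLLOW(<S>): in <L>→<S>, the suffix after <S> is empty, so FOLLOW(<S>) ⊇ FOLLOW(<L>) = {v}. Thus FOLLOW(<S>) = {$, v}.
FOLLOW(<C>): in <S>→<C> s <E>, <C> is followed by s <E> with FIRST {s}; in <S>→u s s <C>, the suffix after <C> is empty, so FOLLOW(<C>) ⊇ FOLLOW(<S>) = {$, v}. Thus FOLLOW(<C>) = {$, s, v}.
FOLLOW(<G>): in <L>→<G> s s <E>, <G> is followed by s s <E> with FIRST {s}; in <C>→<G>, the suffix after <G> is empty, so FOLLOW(<G>) ⊇ FOLLOW(<C>) = {$, s, v}; in <E>→<G> <G> s s (occurrence 1), <G> is followed by <G> s s with FIRST {s, u, v}; in <E>→<G> <G> s s (occurrence 2), <G> is followed by s s with FIRST {s}. Thus FOLLOW(<G>) = {$, s, u, v}.
FOLLOW(<E>): in <S>→<C> s <E>, the suffix after <E> is empty, so FOLLOW(<E>) ⊇ FOLLOW(<S>) = {$, v}; in <L>→<G> s s <E>, the suffix after <E> is empty, so FOLLOW(<E>) ⊇ FOLLOW(<L>) = {v}. Thus FOLLOW(<E>) = {$, v}.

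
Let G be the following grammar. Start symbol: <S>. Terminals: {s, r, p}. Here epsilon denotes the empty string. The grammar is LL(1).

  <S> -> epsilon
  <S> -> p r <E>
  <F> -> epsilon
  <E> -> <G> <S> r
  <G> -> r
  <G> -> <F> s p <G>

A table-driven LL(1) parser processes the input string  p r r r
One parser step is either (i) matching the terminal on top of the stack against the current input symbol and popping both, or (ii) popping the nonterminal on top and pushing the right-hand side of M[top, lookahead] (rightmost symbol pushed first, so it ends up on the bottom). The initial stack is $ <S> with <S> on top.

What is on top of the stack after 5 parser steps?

r

     Stack        Input      Action
  1  $ <S>        p r r r $  expand <S> -> p r <E>
  2  $ <E> r p    p r r r $  match p
  3  $ <E> r      r r r $    match r
  4  $ <E>        r r $      expand <E> -> <G> <S> r
  5  $ r <S> <G>  r r $      expand <G> -> r
Stack after step 5: $ r <S> r (top = r).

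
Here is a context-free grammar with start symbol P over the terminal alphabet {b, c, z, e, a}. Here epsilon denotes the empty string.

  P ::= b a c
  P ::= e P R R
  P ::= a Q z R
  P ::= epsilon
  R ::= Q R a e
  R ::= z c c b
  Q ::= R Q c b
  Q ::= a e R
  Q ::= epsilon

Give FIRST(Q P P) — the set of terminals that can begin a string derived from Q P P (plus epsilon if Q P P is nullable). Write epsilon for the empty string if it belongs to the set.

{epsilon, a, b, e, z}

FIRST(P): from P::=b a c we get {b}; from P::=e P R R we get {e}; from P::=a Q z R we get {a}; from P::=epsilon we get {epsilon}. So FIRST(P) = {epsilon, a, b, e}.
FIRST(R): from R::=Q R a e we get {a, z}; from R::=z c c b we get {z}. So FIRST(R) = {a, z}.
FIRST(Q): from Q::=R Q c b we get {a, z}; from Q::=a e R we get {a}; from Q::=epsilon we get {epsilon}. So FIRST(Q) = {epsilon, a, z}.
FIRST(Q P P): take FIRST of each symbol in turn, carrying on past any symbol whose FIRST contains epsilon; result {epsilon, a, b, e, z}.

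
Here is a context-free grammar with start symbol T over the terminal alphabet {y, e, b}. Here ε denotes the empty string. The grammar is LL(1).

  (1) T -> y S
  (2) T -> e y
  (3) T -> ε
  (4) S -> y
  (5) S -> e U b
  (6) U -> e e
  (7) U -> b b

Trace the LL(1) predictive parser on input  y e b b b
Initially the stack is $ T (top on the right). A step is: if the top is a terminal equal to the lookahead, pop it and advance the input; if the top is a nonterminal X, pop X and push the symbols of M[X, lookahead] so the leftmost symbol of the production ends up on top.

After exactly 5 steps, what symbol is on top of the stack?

b

step 1: stack=$ T  input=y e b b b $  — expand T -> y S
step 2: stack=$ S y  input=y e b b b $  — match y
step 3: stack=$ S  input=e b b b $  — expand S -> e U b
step 4: stack=$ b U e  input=e b b b $  — match e
step 5: stack=$ b U  input=b b b $  — expand U -> b b
Stack after step 5: $ b b b (top = b).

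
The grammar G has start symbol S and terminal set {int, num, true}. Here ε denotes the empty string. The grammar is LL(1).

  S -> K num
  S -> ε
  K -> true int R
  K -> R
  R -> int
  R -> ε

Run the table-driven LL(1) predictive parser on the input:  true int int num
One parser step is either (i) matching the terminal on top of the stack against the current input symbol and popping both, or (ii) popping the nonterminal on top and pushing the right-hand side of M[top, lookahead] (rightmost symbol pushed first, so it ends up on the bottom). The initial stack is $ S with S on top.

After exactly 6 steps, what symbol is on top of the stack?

step 1: stack=$ S  input=true int int num $  — expand S -> K num
step 2: stack=$ num K  input=true int int num $  — expand K -> true int R
step 3: stack=$ num R int true  input=true int int num $  — match true
step 4: stack=$ num R int  input=int int num $  — match int
step 5: stack=$ num R  input=int num $  — expand R -> int
step 6: stack=$ num int  input=int num $  — match int
Stack after step 6: $ num (top = num).

num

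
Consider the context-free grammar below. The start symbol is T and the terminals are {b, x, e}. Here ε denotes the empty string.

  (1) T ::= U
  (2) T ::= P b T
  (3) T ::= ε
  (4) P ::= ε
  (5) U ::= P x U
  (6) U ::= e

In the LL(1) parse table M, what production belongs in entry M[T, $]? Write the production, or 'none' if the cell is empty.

FIRST(P): from P::=ε we get {ε}. So FIRST(P) = {ε}.
FIRST(U): from U::=P x U we get {x}; from U::=e we get {e}. So FIRST(U) = {e, x}.
FIRST(T): from T::=U we get {e, x}; from T::=P b T we get {b}; from T::=ε we get {ε}. So FIRST(T) = {ε, b, e, x}.
FOLLOW(T) includes $ since T is the start symbol.
FOLLOW(T): in T::=P b T, the suffix after T is empty (adds nothing new). Thus FOLLOW(T) = {$}.
For T ::= U: FIRST(U) = {e, x}, so it goes in M[T, t] for t ∈ {e, x}.
For T ::= P b T: FIRST(P b T) = {b}, so it goes in M[T, t] for t ∈ {b}.
For T ::= ε: FIRST(ε) = {ε}, so it goes in M[T, t] for t ∈ {}; since ε ∈ FIRST, also for every t ∈ FOLLOW(T) = {$}.

T ::= ε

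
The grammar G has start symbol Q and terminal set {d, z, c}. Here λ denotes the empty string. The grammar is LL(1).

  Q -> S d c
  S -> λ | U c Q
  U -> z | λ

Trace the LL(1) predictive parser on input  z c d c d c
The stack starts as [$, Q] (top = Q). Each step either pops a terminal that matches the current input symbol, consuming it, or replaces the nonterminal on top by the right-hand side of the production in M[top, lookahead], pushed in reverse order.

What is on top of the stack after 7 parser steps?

d

step 1: stack=$ Q  input=z c d c d c $  — expand Q -> S d c
step 2: stack=$ c d S  input=z c d c d c $  — expand S -> U c Q
step 3: stack=$ c d Q c U  input=z c d c d c $  — expand U -> z
step 4: stack=$ c d Q c z  input=z c d c d c $  — match z
step 5: stack=$ c d Q c  input=c d c d c $  — match c
step 6: stack=$ c d Q  input=d c d c $  — expand Q -> S d c
step 7: stack=$ c d c d S  input=d c d c $  — expand S -> λ
Stack after step 7: $ c d c d (top = d).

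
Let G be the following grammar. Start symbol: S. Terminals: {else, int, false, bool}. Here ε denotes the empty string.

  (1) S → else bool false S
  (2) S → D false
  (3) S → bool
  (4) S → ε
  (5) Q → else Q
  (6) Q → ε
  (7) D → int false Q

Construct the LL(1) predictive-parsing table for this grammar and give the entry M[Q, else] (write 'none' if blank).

FIRST(Q): from Q→else Q we get {else}; from Q→ε we get {ε}. So FIRST(Q) = {ε, else}.
FIRST(D): from D→int false Q we get {int}. So FIRST(D) = {int}.
FIRST(S): from S→else bool false S we get {else}; from S→D false we get {int}; from S→bool we get {bool}; from S→ε we get {ε}. So FIRST(S) = {ε, bool, else, int}.
FOLLOW(S) includes $ since S is the start symbol.
FOLLOW(D): in S→D false, D is followed by false with FIRST {false}. Thus FOLLOW(D) = {false}.
FOLLOW(Q): in Q→else Q, the suffix after Q is empty (adds nothing new); in D→int false Q, the suffix after Q is empty, so FOLLOW(Q) ⊇ FOLLOW(D) = {false}. Thus FOLLOW(Q) = {false}.
For Q → else Q: FIRST(else Q) = {else}, so it goes in M[Q, t] for t ∈ {else}.
For Q → ε: FIRST(ε) = {ε}, so it goes in M[Q, t] for t ∈ {}; since ε ∈ FIRST, also for every t ∈ FOLLOW(Q) = {false}.

Q → else Q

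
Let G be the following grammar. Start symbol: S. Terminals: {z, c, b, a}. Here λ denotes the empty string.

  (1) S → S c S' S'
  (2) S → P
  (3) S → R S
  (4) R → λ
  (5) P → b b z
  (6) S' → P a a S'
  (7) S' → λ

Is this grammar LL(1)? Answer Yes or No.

No

FIRST(S) = {b}
FIRST(R) = {λ}
FIRST(P) = {b}
FIRST(S') = {λ, b}
FOLLOW(S) = {$, c}
FOLLOW(R) = {b}
FOLLOW(P) = {$, a, c}
FOLLOW(S') = {$, b, c}
Cell M[S, b] receives both S → S c S' S' and S → P and S → R S — the grammar is not LL(1).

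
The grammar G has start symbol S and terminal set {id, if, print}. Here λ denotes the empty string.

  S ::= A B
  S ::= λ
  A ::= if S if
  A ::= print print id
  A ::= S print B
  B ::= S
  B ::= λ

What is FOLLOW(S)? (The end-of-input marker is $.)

FIRST(S) = {λ, if, print}  (via A B)
FIRST(A) = {if, print}  (via S print B)
FIRST(B) = {λ, if, print}  (via S)
FOLLOW(S) includes $ since S is the start symbol.
FOLLOW(S): in A::=if S if, S is followed by if with FIRST {if}; in A::=S print B, S is followed by print B with FIRST {print}; in B::=S, the suffix after S is empty, so FOLLOW(S) ⊇ FOLLOW(B) = {$, if, print}. Thus FOLLOW(S) = {$, if, print}.
FOLLOW(A): in S::=A B, A is followed by B with FIRST {λ, if, print}; in S::=A B, the suffix after A is nullable, so FOLLOW(A) ⊇ FOLLOW(S) = {$, if, print}. Thus FOLLOW(A) = {$, if, print}.
FOLLOW(B): in S::=A B, the suffix after B is empty, so FOLLOW(B) ⊇ FOLLOW(S) = {$, if, print}; in A::=S print B, the suffix after B is empty, so FOLLOW(B) ⊇ FOLLOW(A) = {$, if, print}. Thus FOLLOW(B) = {$, if, print}.

{$, if, print}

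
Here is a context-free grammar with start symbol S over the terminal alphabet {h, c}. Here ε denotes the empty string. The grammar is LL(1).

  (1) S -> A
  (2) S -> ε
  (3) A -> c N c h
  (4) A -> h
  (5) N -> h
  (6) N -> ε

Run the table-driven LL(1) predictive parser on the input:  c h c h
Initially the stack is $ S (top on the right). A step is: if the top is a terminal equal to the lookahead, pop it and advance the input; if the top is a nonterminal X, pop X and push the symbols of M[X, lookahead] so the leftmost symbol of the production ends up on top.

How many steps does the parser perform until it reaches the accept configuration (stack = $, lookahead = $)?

step 1: stack=$ S  input=c h c h $  — expand S -> A
step 2: stack=$ A  input=c h c h $  — expand A -> c N c h
step 3: stack=$ h c N c  input=c h c h $  — match c
step 4: stack=$ h c N  input=h c h $  — expand N -> h
step 5: stack=$ h c h  input=h c h $  — match h
step 6: stack=$ h c  input=c h $  — match c
step 7: stack=$ h  input=h $  — match h
Accept reached after 7 steps.

7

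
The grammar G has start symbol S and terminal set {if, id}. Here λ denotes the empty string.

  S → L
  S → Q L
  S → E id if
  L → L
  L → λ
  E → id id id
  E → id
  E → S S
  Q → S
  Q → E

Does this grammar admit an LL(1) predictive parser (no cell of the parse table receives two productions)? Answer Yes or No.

No

FIRST(S) = {λ, id}
FIRST(L) = {λ}
FIRST(E) = {λ, id}
FIRST(Q) = {λ, id}
FOLLOW(S) = {$, id}
FOLLOW(L) = {$, id}
FOLLOW(E) = {$, id}
FOLLOW(Q) = {$, id}
Cell M[E, id] receives both E → id id id and E → id and E → S S — the grammar is not LL(1).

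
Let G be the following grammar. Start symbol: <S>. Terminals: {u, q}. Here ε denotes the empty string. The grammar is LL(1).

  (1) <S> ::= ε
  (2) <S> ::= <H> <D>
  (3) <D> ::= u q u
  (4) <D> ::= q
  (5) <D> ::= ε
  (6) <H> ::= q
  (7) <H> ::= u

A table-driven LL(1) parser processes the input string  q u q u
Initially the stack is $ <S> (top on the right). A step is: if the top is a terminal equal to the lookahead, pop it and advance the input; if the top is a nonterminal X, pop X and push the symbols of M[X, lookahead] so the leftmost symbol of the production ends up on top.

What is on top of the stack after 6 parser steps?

step 1: stack=$ <S>  input=q u q u $  — expand <S> ::= <H> <D>
step 2: stack=$ <D> <H>  input=q u q u $  — expand <H> ::= q
step 3: stack=$ <D> q  input=q u q u $  — match q
step 4: stack=$ <D>  input=u q u $  — expand <D> ::= u q u
step 5: stack=$ u q u  input=u q u $  — match u
step 6: stack=$ u q  input=q u $  — match q
Stack after step 6: $ u (top = u).

u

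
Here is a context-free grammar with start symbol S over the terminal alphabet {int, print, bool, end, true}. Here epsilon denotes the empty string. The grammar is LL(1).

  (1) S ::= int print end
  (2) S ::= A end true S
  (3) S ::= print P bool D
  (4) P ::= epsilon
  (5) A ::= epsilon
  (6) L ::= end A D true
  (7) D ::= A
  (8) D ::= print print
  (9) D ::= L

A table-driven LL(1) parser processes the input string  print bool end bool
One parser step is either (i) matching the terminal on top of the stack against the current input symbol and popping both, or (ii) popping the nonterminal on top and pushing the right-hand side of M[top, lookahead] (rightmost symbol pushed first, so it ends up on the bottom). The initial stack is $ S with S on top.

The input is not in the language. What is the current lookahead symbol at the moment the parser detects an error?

bool

     Stack             Input                  Action
  1  $ S               print bool end bool $  expand S ::= print P bool D
  2  $ D bool P print  print bool end bool $  match print
  3  $ D bool P        bool end bool $        expand P ::= epsilon
  4  $ D bool          bool end bool $        match bool
  5  $ D               end bool $             expand D ::= L
  6  $ L               end bool $             expand L ::= end A D true
  7  $ true D A end    end bool $             match end
  8  $ true D A        bool $                 error: M[A, bool] is empty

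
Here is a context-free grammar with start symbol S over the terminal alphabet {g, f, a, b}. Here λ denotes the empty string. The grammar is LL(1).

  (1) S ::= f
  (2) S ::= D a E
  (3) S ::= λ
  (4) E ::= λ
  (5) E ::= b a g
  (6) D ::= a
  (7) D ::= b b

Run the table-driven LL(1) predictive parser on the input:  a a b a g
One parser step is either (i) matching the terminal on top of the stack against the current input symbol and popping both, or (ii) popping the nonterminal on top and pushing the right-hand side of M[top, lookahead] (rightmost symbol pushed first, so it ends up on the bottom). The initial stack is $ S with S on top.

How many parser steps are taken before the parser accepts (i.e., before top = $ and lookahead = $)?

8

step 1: stack=$ S  input=a a b a g $  — expand S ::= D a E
step 2: stack=$ E a D  input=a a b a g $  — expand D ::= a
step 3: stack=$ E a a  input=a a b a g $  — match a
step 4: stack=$ E a  input=a b a g $  — match a
step 5: stack=$ E  input=b a g $  — expand E ::= b a g
step 6: stack=$ g a b  input=b a g $  — match b
step 7: stack=$ g a  input=a g $  — match a
step 8: stack=$ g  input=g $  — match g
Accept reached after 8 steps.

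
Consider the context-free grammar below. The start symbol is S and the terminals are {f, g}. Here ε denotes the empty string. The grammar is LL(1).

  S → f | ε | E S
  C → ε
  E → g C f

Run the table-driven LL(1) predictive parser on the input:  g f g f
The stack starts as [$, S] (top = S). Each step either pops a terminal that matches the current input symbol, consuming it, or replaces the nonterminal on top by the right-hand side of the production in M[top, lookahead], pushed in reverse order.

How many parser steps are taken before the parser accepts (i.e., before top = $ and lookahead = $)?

11

      Stack      Input      Action
   1  $ S        g f g f $  expand S → E S
   2  $ S E      g f g f $  expand E → g C f
   3  $ S f C g  g f g f $  match g
   4  $ S f C    f g f $    expand C → ε
   5  $ S f      f g f $    match f
   6  $ S        g f $      expand S → E S
   7  $ S E      g f $      expand E → g C f
   8  $ S f C g  g f $      match g
   9  $ S f C    f $        expand C → ε
  10  $ S f      f $        match f
  11  $ S        $          expand S → ε
Accept reached after 11 steps.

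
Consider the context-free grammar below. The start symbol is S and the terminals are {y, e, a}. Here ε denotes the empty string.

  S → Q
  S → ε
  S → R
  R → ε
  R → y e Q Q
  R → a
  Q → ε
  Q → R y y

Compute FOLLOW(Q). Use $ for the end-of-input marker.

{$, a, y}

FIRST(R): from R→ε we get {ε}; from R→y e Q Q we get {y}; from R→a we get {a}. So FIRST(R) = {ε, a, y}.
FIRST(Q): from Q→ε we get {ε}; from Q→R y y we get {a, y}. So FIRST(Q) = {ε, a, y}.
FIRST(S): from S→Q we get {ε, a, y}; from S→ε we get {ε}; from S→R we get {ε, a, y}. So FIRST(S) = {ε, a, y}.
FOLLOW(S) includes $ since S is the start symbol.
FOLLOW(S): S appears on no right-hand side. Thus FOLLOW(S) = {$}.
FOLLOW(R): in S→R, the suffix after R is empty, so FOLLOW(R) ⊇ FOLLOW(S) = {$}; in Q→R y y, R is followed by y y with FIRST {y}. Thus FOLLOW(R) = {$, y}.
FOLLOW(Q): in S→Q, the suffix after Q is empty, so FOLLOW(Q) ⊇ FOLLOW(S) = {$}; in R→y e Q Q (occurrence 1), Q is followed by Q with FIRST {ε, a, y}; in R→y e Q Q (occurrence 1), the suffix after Q is nullable, so FOLLOW(Q) ⊇ FOLLOW(R) = {$, y}; in R→y e Q Q (occurrence 2), the suffix after Q is empty, so FOLLOW(Q) ⊇ FOLLOW(R) = {$, y}. Thus FOLLOW(Q) = {$, a, y}.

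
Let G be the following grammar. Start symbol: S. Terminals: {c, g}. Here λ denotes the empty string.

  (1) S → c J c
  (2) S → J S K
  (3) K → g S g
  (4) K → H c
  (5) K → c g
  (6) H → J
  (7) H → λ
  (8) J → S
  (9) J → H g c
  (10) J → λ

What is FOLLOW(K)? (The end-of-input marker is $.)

{$, c, g}

FIRST(S) = {c, g}  (via J S K)
FIRST(K) = {c, g}  (via H c)
FIRST(H) = {λ, c, g}  (via J)
FIRST(J) = {λ, c, g}  (via S, H g c)
FOLLOW(S) includes $ since S is the start symbol.
FOLLOW(H): in K→H c, H is followed by c with FIRST {c}; in J→H g c, H is followed by g c with FIRST {g}. Thus FOLLOW(H) = {c, g}.
FOLLOW(J): in S→c J c, J is followed by c with FIRST {c}; in S→J S K, J is followed by S K with FIRST {c, g}; in H→J, the suffix after J is empty, so FOLLOW(J) ⊇ FOLLOW(H) = {c, g}. Thus FOLLOW(J) = {c, g}.
FOLLOW(S): in S→J S K, S is followed by K with FIRST {c, g}; in K→g S g, S is followed by g with FIRST {g}; in J→S, the suffix after S is empty, so FOLLOW(S) ⊇ FOLLOW(J) = {c, g}. Thus FOLLOW(S) = {$, c, g}.
FOLLOW(K): in S→J S K, the suffix after K is empty, so FOLLOW(K) ⊇ FOLLOW(S) = {$, c, g}. Thus FOLLOW(K) = {$, c, g}.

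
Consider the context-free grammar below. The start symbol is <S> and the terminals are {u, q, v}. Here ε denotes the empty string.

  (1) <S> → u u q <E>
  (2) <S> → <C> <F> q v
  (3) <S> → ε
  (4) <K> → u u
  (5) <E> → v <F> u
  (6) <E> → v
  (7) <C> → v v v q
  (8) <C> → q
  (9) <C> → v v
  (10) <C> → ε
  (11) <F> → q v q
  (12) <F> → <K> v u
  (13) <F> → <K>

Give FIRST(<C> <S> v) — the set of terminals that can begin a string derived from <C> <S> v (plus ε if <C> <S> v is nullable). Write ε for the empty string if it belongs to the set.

{q, u, v}

FIRST(<K>) = {u}
FIRST(<E>) = {v}
FIRST(<C>) = {ε, q, v}
FIRST(<F>) = {q, u}  (via <K> v u, <K>)
FIRST(<S>) = {ε, q, u, v}  (via <C> <F> q v)
FIRST(<C> <S> v): take FIRST of each symbol in turn, carrying on past any symbol whose FIRST contains ε; result {q, u, v}.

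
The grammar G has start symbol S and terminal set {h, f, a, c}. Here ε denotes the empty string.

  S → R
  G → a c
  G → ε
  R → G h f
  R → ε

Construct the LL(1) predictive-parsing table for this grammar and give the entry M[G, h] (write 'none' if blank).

G → ε

FIRST(G): from G→a c we get {a}; from G→ε we get {ε}. So FIRST(G) = {ε, a}.
FIRST(R): from R→G h f we get {a, h}; from R→ε we get {ε}. So FIRST(R) = {ε, a, h}.
FIRST(S): from S→R we get {ε, a, h}. So FIRST(S) = {ε, a, h}.
FOLLOW(S) includes $ since S is the start symbol.
FOLLOW(G): in R→G h f, G is followed by h f with FIRST {h}. Thus FOLLOW(G) = {h}.
For G → a c: FIRST(a c) = {a}, so it goes in M[G, t] for t ∈ {a}.
For G → ε: FIRST(ε) = {ε}, so it goes in M[G, t] for t ∈ {}; since ε ∈ FIRST, also for every t ∈ FOLLOW(G) = {h}.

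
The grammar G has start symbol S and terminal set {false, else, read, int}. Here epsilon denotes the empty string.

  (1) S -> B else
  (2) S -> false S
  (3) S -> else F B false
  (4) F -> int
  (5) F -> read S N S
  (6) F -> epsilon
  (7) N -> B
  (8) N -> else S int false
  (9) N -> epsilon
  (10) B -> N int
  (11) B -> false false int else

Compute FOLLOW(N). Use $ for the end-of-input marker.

{else, false, int}

FIRST(F): from F->int we get {int}; from F->read S N S we get {read}; from F->epsilon we get {epsilon}. So FIRST(F) = {epsilon, int, read}.
FIRST(S): from S->B else we get {else, false, int}; from S->false S we get {false}; from S->else F B false we get {else}. So FIRST(S) = {else, false, int}.
FIRST(N): from N->B we get {else, false, int}; from N->else S int false we get {else}; from N->epsilon we get {epsilon}. So FIRST(N) = {epsilon, else, false, int}.
FIRST(B): from B->N int we get {else, false, int}; from B->false false int else we get {false}. So FIRST(B) = {else, false, int}.
FOLLOW(S) includes $ since S is the start symbol.
FOLLOW(F): in S->else F B false, F is followed by B false with FIRST {else, false, int}. Thus FOLLOW(F) = {else, false, int}.
FOLLOW(S): in S->false S, the suffix after S is empty (adds nothing new); in F->read S N S (occurrence 1), S is followed by N S with FIRST {else, false, int}; in F->read S N S (occurrence 2), the suffix after S is empty, so FOLLOW(S) ⊇ FOLLOW(F) = {else, false, int}; in N->else S int false, S is followed by int false with FIRST {int}. Thus FOLLOW(S) = {$, else, false, int}.
FOLLOW(N): in F->read S N S, N is followed by S with FIRST {else, false, int}; in B->N int, N is followed by int with FIRST {int}. Thus FOLLOW(N) = {else, false, int}.
FOLLOW(B): in S->B else, B is followed by else with FIRST {else}; in S->else F B false, B is followed by false with FIRST {false}; in N->B, the suffix after B is empty, so FOLLOW(B) ⊇ FOLLOW(N) = {else, false, int}. Thus FOLLOW(B) = {else, false, int}.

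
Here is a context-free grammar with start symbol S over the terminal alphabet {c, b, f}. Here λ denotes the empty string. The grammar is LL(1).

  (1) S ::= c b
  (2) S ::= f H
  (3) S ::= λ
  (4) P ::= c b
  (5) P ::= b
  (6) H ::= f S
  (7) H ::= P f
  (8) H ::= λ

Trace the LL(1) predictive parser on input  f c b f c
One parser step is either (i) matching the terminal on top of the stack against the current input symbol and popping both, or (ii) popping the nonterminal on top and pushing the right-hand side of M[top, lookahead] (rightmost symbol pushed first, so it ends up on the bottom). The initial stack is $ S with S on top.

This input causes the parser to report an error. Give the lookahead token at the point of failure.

c

     Stack    Input        Action
  1  $ S      f c b f c $  expand S ::= f H
  2  $ H f    f c b f c $  match f
  3  $ H      c b f c $    expand H ::= P f
  4  $ f P    c b f c $    expand P ::= c b
  5  $ f b c  c b f c $    match c
  6  $ f b    b f c $      match b
  7  $ f      f c $        match f
  8  $        c $          error: stack empty but input remains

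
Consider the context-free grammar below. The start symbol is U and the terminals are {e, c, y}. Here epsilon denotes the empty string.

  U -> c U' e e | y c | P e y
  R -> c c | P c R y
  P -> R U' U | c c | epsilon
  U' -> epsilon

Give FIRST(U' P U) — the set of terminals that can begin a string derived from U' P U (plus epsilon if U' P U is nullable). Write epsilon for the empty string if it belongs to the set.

FIRST(U') = {epsilon}
FIRST(U) = {c, e, y}  (via P e y)
FIRST(R) = {c}  (via P c R y)
FIRST(P) = {epsilon, c}  (via R U' U)
FIRST(U' P U): take FIRST of each symbol in turn, carrying on past any symbol whose FIRST contains epsilon; result {c, e, y}.

{c, e, y}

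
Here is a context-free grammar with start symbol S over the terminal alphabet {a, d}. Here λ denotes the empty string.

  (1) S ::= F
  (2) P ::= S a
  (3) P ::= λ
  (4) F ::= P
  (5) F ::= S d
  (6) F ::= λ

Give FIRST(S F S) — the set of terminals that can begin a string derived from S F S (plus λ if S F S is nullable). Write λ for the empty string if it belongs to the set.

{λ, a, d}

FIRST(S): from S::=F we get {λ, a, d}. So FIRST(S) = {λ, a, d}.
FIRST(P): from P::=S a we get {a, d}; from P::=λ we get {λ}. So FIRST(P) = {λ, a, d}.
FIRST(F): from F::=P we get {λ, a, d}; from F::=S d we get {a, d}; from F::=λ we get {λ}. So FIRST(F) = {λ, a, d}.
FIRST(S F S): take FIRST of each symbol in turn, carrying on past any symbol whose FIRST contains λ; result {λ, a, d}.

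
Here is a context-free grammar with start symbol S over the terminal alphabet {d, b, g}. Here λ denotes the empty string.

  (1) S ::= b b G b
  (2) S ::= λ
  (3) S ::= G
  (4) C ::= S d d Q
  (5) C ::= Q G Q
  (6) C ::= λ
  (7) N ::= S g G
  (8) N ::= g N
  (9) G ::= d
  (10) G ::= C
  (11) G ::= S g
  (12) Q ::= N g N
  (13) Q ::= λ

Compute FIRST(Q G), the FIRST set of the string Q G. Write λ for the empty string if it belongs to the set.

FIRST(S): from S::=b b G b we get {b}; from S::=λ we get {λ}; from S::=G we get {λ, b, d, g}. So FIRST(S) = {λ, b, d, g}.
FIRST(N): from N::=S g G we get {b, d, g}; from N::=g N we get {g}. So FIRST(N) = {b, d, g}.
FIRST(Q): from Q::=N g N we get {b, d, g}; from Q::=λ we get {λ}. So FIRST(Q) = {λ, b, d, g}.
FIRST(C): from C::=S d d Q we get {b, d, g}; from C::=Q G Q we get {λ, b, d, g}; from C::=λ we get {λ}. So FIRST(C) = {λ, b, d, g}.
FIRST(G): from G::=d we get {d}; from G::=C we get {λ, b, d, g}; from G::=S g we get {b, d, g}. So FIRST(G) = {λ, b, d, g}.
FIRST(Q G): take FIRST of each symbol in turn, carrying on past any symbol whose FIRST contains λ; result {λ, b, d, g}.

{λ, b, d, g}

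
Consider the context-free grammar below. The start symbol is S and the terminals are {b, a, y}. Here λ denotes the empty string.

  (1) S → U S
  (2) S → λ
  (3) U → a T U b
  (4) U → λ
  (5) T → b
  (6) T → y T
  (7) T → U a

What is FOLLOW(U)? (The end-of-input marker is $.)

FIRST(U) = {λ, a}
FIRST(S) = {λ, a}  (via U S)
FIRST(T) = {a, b, y}  (via U a)
FOLLOW(S) includes $ since S is the start symbol.
FOLLOW(S): in S→U S, the suffix after S is empty (adds nothing new). Thus FOLLOW(S) = {$}.
FOLLOW(U): in S→U S, U is followed by S with FIRST {λ, a}; in S→U S, the suffix after U is nullable, so FOLLOW(U) ⊇ FOLLOW(S) = {$}; in U→a T U b, U is followed by b with FIRST {b}; in T→U a, U is followed by a with FIRST {a}. Thus FOLLOW(U) = {$, a, b}.
FOLLOW(T): in U→a T U b, T is followed by U b with FIRST {a, b}; in T→y T, the suffix after T is empty (adds nothing new). Thus FOLLOW(T) = {a, b}.

{$, a, b}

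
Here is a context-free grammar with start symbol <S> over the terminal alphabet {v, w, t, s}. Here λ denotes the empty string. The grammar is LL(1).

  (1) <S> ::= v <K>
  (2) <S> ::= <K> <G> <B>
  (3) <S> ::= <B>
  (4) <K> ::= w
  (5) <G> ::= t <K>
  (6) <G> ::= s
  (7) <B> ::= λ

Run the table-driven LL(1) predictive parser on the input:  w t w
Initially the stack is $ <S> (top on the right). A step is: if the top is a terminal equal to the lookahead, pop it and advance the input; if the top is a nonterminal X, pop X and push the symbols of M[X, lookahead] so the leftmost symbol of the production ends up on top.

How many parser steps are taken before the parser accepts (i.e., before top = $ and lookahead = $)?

step 1: stack=$ <S>  input=w t w $  — expand <S> ::= <K> <G> <B>
step 2: stack=$ <B> <G> <K>  input=w t w $  — expand <K> ::= w
step 3: stack=$ <B> <G> w  input=w t w $  — match w
step 4: stack=$ <B> <G>  input=t w $  — expand <G> ::= t <K>
step 5: stack=$ <B> <K> t  input=t w $  — match t
step 6: stack=$ <B> <K>  input=w $  — expand <K> ::= w
step 7: stack=$ <B> w  input=w $  — match w
step 8: stack=$ <B>  input=$  — expand <B> ::= λ
Accept reached after 8 steps.

8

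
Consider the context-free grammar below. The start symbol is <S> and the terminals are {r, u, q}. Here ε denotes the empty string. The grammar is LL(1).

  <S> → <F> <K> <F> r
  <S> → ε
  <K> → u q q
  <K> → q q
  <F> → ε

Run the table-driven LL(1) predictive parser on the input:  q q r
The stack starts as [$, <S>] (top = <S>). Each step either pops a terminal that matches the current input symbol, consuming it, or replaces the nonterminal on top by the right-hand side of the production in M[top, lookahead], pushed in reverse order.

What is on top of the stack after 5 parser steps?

<F>

step 1: stack=$ <S>  input=q q r $  — expand <S> → <F> <K> <F> r
step 2: stack=$ r <F> <K> <F>  input=q q r $  — expand <F> → ε
step 3: stack=$ r <F> <K>  input=q q r $  — expand <K> → q q
step 4: stack=$ r <F> q q  input=q q r $  — match q
step 5: stack=$ r <F> q  input=q r $  — match q
Stack after step 5: $ r <F> (top = <F>).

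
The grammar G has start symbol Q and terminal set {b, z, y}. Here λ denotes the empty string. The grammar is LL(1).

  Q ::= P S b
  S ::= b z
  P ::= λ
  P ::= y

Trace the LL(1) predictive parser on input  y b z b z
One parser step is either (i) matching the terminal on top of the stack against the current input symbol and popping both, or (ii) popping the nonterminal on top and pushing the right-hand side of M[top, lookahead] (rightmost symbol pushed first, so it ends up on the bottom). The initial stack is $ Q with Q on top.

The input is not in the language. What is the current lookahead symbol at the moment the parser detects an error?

z

     Stack    Input        Action
  1  $ Q      y b z b z $  expand Q ::= P S b
  2  $ b S P  y b z b z $  expand P ::= y
  3  $ b S y  y b z b z $  match y
  4  $ b S    b z b z $    expand S ::= b z
  5  $ b z b  b z b z $    match b
  6  $ b z    z b z $      match z
  7  $ b      b z $        match b
  8  $        z $          error: stack empty but input remains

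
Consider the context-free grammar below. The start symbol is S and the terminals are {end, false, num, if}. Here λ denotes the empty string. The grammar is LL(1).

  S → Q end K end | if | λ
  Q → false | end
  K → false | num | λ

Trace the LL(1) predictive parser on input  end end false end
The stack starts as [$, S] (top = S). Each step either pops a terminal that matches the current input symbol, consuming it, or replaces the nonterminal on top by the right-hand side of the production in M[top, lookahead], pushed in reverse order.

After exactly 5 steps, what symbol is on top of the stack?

false

     Stack            Input                Action
  1  $ S              end end false end $  expand S → Q end K end
  2  $ end K end Q    end end false end $  expand Q → end
  3  $ end K end end  end end false end $  match end
  4  $ end K end      end false end $      match end
  5  $ end K          false end $          expand K → false
Stack after step 5: $ end false (top = false).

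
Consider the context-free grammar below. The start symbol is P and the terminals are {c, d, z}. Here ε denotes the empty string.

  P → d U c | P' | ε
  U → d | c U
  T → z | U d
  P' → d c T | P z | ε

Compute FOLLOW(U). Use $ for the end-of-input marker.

FIRST(U) = {c, d}
FIRST(T) = {c, d, z}  (via U d)
FIRST(P) = {ε, d, z}  (via P')
FIRST(P') = {ε, d, z}  (via P z)
FOLLOW(P) includes $ since P is the start symbol.
FOLLOW(P): in P'→P z, P is followed by z with FIRST {z}. Thus FOLLOW(P) = {$, z}.
FOLLOW(U): in P→d U c, U is followed by c with FIRST {c}; in U→c U, the suffix after U is empty (adds nothing new); in T→U d, U is followed by d with FIRST {d}. Thus FOLLOW(U) = {c, d}.
FOLLOW(P'): in P→P', the suffix after P' is empty, so FOLLOW(P') ⊇ FOLLOW(P) = {$, z}. Thus FOLLOW(P') = {$, z}.
FOLLOW(T): in P'→d c T, the suffix after T is empty, so FOLLOW(T) ⊇ FOLLOW(P') = {$, z}. Thus FOLLOW(T) = {$, z}.

{c, d}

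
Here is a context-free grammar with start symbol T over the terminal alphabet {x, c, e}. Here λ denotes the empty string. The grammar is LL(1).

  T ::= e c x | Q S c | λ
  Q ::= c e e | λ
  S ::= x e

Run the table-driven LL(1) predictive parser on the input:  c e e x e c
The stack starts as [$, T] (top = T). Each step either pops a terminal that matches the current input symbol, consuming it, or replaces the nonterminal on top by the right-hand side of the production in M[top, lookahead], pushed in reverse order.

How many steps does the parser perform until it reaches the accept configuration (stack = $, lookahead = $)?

step 1: stack=$ T  input=c e e x e c $  — expand T ::= Q S c
step 2: stack=$ c S Q  input=c e e x e c $  — expand Q ::= c e e
step 3: stack=$ c S e e c  input=c e e x e c $  — match c
step 4: stack=$ c S e e  input=e e x e c $  — match e
step 5: stack=$ c S e  input=e x e c $  — match e
step 6: stack=$ c S  input=x e c $  — expand S ::= x e
step 7: stack=$ c e x  input=x e c $  — match x
step 8: stack=$ c e  input=e c $  — match e
step 9: stack=$ c  input=c $  — match c
Accept reached after 9 steps.

9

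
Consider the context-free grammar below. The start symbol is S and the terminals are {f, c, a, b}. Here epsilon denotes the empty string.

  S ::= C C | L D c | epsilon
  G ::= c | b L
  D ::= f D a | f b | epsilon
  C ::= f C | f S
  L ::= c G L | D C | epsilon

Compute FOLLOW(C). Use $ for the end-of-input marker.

{$, c, f}

FIRST(G): from G::=c we get {c}; from G::=b L we get {b}. So FIRST(G) = {b, c}.
FIRST(D): from D::=f D a we get {f}; from D::=f b we get {f}; from D::=epsilon we get {epsilon}. So FIRST(D) = {epsilon, f}.
FIRST(C): from C::=f C we get {f}; from C::=f S we get {f}. So FIRST(C) = {f}.
FIRST(L): from L::=c G L we get {c}; from L::=D C we get {f}; from L::=epsilon we get {epsilon}. So FIRST(L) = {epsilon, c, f}.
FIRST(S): from S::=C C we get {f}; from S::=L D c we get {c, f}; from S::=epsilon we get {epsilon}. So FIRST(S) = {epsilon, c, f}.
FOLLOW(S) includes $ since S is the start symbol.
FOLLOW(D): in S::=L D c, D is followed by c with FIRST {c}; in D::=f D a, D is followed by a with FIRST {a}; in L::=D C, D is followed by C with FIRST {f}. Thus FOLLOW(D) = {a, c, f}.
FOLLOW(S): in C::=f S, the suffix after S is empty, so FOLLOW(S) ⊇ FOLLOW(C) = {$, c, f}. Thus FOLLOW(S) = {$, c, f}.
FOLLOW(G): in L::=c G L, G is followed by L with FIRST {epsilon, c, f}; in L::=c G L, the suffix after G is nullable, so FOLLOW(G) ⊇ FOLLOW(L) = {c, f}. Thus FOLLOW(G) = {c, f}.
FOLLOW(L): in S::=L D c, L is followed by D c with FIRST {c, f}; in G::=b L, the suffix after L is empty, so FOLLOW(L) ⊇ FOLLOW(G) = {c, f}; in L::=c G L, the suffix after L is empty (adds nothing new). Thus FOLLOW(L) = {c, f}.
FOLLOW(C): in S::=C C (occurrence 1), C is followed by C with FIRST {f}; in S::=C C (occurrence 2), the suffix after C is empty, so FOLLOW(C) ⊇ FOLLOW(S) = {$, c, f}; in C::=f C, the suffix after C is empty (adds nothing new); in L::=D C, the suffix after C is empty, so FOLLOW(C) ⊇ FOLLOW(L) = {c, f}. Thus FOLLOW(C) = {$, c, f}.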